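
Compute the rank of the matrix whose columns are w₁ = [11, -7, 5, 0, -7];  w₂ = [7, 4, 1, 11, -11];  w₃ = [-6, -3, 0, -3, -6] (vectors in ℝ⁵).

3

Form the matrix with w₁, w₂, w₃ as columns and reduce.
Exactly 3 pivots survive; hence the rank is 3.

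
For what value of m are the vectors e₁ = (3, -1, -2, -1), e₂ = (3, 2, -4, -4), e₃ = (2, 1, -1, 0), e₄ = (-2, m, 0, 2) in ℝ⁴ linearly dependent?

m = 46

Place the vectors as rows of a 4×4 matrix; dependence ⇔ determinant zero.
Expanding, det = 46 - m.
This vanishes exactly when m = 46.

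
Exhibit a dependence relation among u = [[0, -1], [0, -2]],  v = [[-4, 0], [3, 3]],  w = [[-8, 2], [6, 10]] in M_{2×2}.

Write each element as a vector in ℝ⁴ using {E₁₁, E₁₂, E₂₁, E₂₂}.
Solve the homogeneous system with u, v, w as columns by row-reducing the coefficient matrix.
The free variable yields coefficients (2, -2, 1) (any nonzero multiple also works).

2u - 2v + w = 0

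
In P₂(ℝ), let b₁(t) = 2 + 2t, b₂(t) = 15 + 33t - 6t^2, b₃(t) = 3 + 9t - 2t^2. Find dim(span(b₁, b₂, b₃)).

Use coordinates relative to {1, t, t^2}.
Row-reduce the 3×3 matrix with these as rows.
Exactly 2 pivots survive; hence the rank is 2.

2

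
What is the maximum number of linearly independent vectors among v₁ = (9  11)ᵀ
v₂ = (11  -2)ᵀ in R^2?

2

Put the 2×2 matrix [v₁|v₂] into echelon form.
Reduction leaves 2 leading entries, giving rank 2.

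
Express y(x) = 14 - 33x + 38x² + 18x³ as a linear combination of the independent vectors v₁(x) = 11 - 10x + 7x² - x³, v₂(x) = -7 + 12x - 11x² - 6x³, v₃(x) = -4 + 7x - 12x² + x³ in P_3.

Take coordinate vectors relative to {1, x, …, x³}.
Solve the system with v₁, v₂, v₃ as columns and y as the right-hand side.
The system has the unique solution (c₁, c₂, c₃) = (-1, -3, -1).

y = -v₁ - 3v₂ - v₃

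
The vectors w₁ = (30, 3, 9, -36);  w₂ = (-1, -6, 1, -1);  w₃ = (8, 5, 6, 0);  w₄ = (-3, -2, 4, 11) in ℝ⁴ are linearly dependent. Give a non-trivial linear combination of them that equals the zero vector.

Set up α₁w₁ + … + α₄w₄ = 0 and solve the homogeneous system.
A generator of the null space is (1, -3, -3, 3).

w₁ - 3w₂ - 3w₃ + 3w₄ = 0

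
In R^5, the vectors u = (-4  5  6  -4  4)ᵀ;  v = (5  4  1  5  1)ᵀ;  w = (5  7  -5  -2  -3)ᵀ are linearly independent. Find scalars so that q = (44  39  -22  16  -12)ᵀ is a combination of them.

q = -u + 4v + 4w

Write q = α₁u + … + α₃w and equate components.
Row-reducing the augmented matrix gives the unique coefficients (α₁, α₂, α₃) = (-1, 4, 4).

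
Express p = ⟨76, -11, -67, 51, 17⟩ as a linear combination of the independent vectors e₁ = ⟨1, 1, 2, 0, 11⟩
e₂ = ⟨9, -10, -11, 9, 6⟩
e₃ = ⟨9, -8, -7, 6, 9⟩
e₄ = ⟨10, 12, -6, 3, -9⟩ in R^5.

Solve the system with e₁, e₂, e₃, e₄ as columns and p as the right-hand side.
The system has the unique solution (a₁, …, a₄) = (1, 4, 1, 3).

p = e₁ + 4e₂ + e₃ + 3e₄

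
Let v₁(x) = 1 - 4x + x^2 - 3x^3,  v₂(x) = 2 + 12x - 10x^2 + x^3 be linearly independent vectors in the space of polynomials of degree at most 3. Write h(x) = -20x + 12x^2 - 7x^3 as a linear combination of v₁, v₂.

Identify each element with its coordinate vector in ℝ⁴ via {1, x, …, x^3}.
Write h = a₁v₁ + a₂v₂ and equate components.
Row-reducing the augmented matrix gives the unique coefficients (a₁, a₂) = (2, -1).

h = 2v₁ - v₂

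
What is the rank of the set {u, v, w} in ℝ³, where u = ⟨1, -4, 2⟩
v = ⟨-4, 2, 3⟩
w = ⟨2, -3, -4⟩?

rank 3

Row-reduce the 3×3 matrix with these as rows.
The echelon form has 3 nonzero rows, so the rank is 3.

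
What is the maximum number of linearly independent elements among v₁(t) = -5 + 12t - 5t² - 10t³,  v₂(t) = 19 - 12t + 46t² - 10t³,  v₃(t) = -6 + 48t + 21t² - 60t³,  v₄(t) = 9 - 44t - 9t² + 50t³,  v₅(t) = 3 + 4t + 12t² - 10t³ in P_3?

2

Represent each element by its coordinate vector in ℝ⁴.
Apply Gaussian elimination to the matrix whose rows are v₁, v₂, v₃, v₄, v₅.
There are 2 pivot columns, so rank = 2.
(With 5 elements in a 4-dimensional space the rank is at most 4.)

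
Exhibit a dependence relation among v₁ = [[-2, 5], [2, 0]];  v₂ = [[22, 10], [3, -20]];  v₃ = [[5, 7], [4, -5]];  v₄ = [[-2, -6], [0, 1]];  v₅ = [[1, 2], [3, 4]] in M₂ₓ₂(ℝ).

3v₁ + v₂ - 3v₃ + v₄ + v₅ = 0

Take coordinates with respect to {E₁₁, E₁₂, E₂₁, E₂₂}.
Row-reduce the matrix with v₁, v₂, v₃, v₄, v₅ as columns; the null space gives the coefficients.
The free variable yields coefficients (3, 1, -3, 1, 1) (any nonzero multiple also works).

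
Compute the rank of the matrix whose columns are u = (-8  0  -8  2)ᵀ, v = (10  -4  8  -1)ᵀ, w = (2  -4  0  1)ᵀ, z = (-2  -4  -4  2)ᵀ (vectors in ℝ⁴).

rank 2

Form the matrix with u, v, w, z as columns and reduce.
Reduction leaves 2 leading entries, giving rank 2.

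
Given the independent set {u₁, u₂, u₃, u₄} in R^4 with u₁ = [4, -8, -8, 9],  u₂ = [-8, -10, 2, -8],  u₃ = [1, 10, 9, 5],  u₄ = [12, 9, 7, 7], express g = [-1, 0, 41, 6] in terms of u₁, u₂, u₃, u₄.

Since u₁, u₂, u₃, u₄ are independent, the coefficients expressing g are uniquely determined by a linear system.
Row-reducing the augmented matrix gives the unique coefficients (α₁, …, α₄) = (1, 4, 3, 2).

g = u₁ + 4u₂ + 3u₃ + 2u₄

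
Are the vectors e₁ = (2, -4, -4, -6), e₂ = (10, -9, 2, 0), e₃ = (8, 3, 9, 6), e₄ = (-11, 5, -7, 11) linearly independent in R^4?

Form the 4×4 matrix with these as columns; its determinant is -4568.
A nonzero determinant means the columns are linearly independent.

linearly independent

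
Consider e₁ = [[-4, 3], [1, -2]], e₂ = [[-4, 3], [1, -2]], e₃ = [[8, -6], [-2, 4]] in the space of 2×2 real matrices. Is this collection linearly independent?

Take coordinates with respect to the standard basis {E₁₁, E₁₂, E₂₁, E₂₂}.
Place the vectors as rows of a 3×4 matrix and reduce to echelon form.
The reduction yields 1 nonzero row, so the rank is 1.
Since rank 1 < 3, the set is linearly dependent.
Indeed e₁ - e₂ = 0.

linearly dependent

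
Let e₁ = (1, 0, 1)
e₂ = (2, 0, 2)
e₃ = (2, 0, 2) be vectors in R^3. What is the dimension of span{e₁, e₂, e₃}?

Row-reduce the 3×3 matrix with these as rows.
Reduction leaves 1 leading entry, giving rank 1.

1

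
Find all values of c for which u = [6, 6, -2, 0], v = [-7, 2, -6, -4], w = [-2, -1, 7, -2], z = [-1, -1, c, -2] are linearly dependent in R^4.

Place the vectors as rows of a 4×4 matrix; dependence ⇔ determinant zero.
The determinant works out to 84*c - 812.
Setting this to zero gives c = 29/3.

c = 29/3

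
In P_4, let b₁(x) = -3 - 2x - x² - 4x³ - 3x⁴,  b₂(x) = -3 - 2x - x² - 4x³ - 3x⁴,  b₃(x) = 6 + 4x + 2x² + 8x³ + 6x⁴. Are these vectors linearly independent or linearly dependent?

linearly dependent

Write each element as a coordinate vector in ℝ⁵ using {1, x, …, x⁴}.
Row-reduce the matrix whose columns are b₁, b₂, b₃.
The reduction yields 1 nonzero row, so the rank is 1.
Since rank 1 < 3, the set is linearly dependent.
Indeed b₁ - b₂ = 0.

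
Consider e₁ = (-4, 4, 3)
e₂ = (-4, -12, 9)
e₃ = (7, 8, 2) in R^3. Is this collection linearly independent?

Form the 3×3 matrix with these as columns; its determinant is 824.
A nonzero determinant means the columns are linearly independent.

linearly independent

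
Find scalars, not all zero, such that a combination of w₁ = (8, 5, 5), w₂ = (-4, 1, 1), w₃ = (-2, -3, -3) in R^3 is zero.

Solve the homogeneous system with w₁, w₂, w₃ as columns by row-reducing the coefficient matrix.
A generator of the null space is (1, 1, 2).

w₁ + w₂ + 2w₃ = 0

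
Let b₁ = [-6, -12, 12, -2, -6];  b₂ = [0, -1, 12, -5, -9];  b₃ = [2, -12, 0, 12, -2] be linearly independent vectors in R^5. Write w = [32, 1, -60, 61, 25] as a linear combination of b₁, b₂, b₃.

Write w = α₁b₁ + … + α₃b₃ and equate components.
The system has the unique solution (α₁, α₂, α₃) = (-4, -1, 4).

w = -4b₁ - b₂ + 4b₃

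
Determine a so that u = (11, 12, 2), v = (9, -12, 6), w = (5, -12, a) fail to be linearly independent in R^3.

Place the vectors as rows of a 3×3 matrix; dependence ⇔ determinant zero.
Expanding, det = 1056 - 240*a.
Solving 1056 - 240*a = 0 yields a = 22/5.

a = 22/5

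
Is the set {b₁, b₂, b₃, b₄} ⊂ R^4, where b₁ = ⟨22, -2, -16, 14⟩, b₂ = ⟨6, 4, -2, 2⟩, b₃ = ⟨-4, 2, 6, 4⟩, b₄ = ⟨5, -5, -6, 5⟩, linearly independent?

linearly dependent

Row-reduce the matrix whose columns are b₁, b₂, b₃, b₄.
The reduction yields 3 nonzero rows, so the rank is 3.
Since rank 3 < 4, the set is linearly dependent.
Indeed b₁ - 2b₂ - 2b₄ = 0.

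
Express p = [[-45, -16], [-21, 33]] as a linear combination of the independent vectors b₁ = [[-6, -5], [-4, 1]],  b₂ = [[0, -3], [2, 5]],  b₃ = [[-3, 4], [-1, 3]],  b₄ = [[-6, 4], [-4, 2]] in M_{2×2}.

Identify each element with its coordinate vector in ℝ⁴ via {E₁₁, E₁₂, E₂₁, E₂₂}.
Solve the system with b₁, b₂, b₃, b₄ as columns and p as the right-hand side.
Back-substitution yields (α₁, …, α₄) = (4, 4, 1, 3).

p = 4b₁ + 4b₂ + b₃ + 3b₄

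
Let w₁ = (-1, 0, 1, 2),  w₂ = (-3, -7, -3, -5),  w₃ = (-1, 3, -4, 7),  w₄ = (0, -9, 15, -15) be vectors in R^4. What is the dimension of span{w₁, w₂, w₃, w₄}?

Form the matrix with w₁, w₂, w₃, w₄ as columns and reduce.
Reduction leaves 3 leading entries, giving rank 3.

3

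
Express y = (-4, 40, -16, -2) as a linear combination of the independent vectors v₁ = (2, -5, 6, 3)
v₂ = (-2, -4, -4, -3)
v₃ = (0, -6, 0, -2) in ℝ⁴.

Solve the system with v₁, v₂, v₃ as columns and y as the right-hand side.
Back-substitution yields (α₁, α₂, α₃) = (-4, -2, -2).

y = -4v₁ - 2v₂ - 2v₃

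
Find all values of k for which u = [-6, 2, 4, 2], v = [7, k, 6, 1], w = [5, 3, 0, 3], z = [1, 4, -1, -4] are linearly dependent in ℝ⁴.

k = 30

Place the vectors as rows of a 4×4 matrix; dependence ⇔ determinant zero.
The determinant works out to 64*k - 1920.
Setting this to zero gives k = 30.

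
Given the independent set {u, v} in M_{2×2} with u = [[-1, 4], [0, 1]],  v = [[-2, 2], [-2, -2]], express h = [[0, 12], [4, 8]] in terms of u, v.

h = 4u - 2v

Identify each element with its coordinate vector in ℝ⁴ via {E₁₁, E₁₂, E₂₁, E₂₂}.
Set up the augmented matrix [u | v | h] and row-reduce.
Back-substitution yields (α₁, α₂) = (4, -2).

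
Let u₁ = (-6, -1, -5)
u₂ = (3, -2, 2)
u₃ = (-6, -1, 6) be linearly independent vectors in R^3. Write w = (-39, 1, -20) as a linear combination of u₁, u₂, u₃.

w = 4u₁ - 3u₂ + u₃

Write w = c₁u₁ + … + c₃u₃ and equate components.
The system has the unique solution (c₁, c₂, c₃) = (4, -3, 1).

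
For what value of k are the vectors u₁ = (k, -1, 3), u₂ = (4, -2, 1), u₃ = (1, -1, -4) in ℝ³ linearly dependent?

k = 23/9

Dependence holds iff the 3×3 matrix [u₁ u₂ u₃] is singular.
Cofactor expansion gives det = 9*k - 23.
This vanishes exactly when k = 23/9.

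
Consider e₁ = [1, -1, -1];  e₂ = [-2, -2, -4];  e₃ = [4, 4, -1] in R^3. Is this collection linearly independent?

linearly independent

Form the 3×3 matrix with these as columns; its determinant is 36.
A nonzero determinant means the columns are linearly independent.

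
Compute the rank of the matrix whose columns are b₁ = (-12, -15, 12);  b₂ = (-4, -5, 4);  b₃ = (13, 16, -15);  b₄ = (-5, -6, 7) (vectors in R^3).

Apply Gaussian elimination to the matrix whose rows are b₁, b₂, b₃, b₄.
Exactly 2 pivots survive; hence the rank is 2.
(With 4 elements in a 3-dimensional space the rank is at most 3.)

2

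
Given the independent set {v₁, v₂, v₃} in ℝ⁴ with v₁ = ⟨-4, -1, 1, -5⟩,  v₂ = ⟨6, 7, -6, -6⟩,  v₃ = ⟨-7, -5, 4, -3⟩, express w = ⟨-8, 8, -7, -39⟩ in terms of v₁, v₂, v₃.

w = 3v₁ + 3v₂ + 2v₃

Solve the system with v₁, v₂, v₃ as columns and w as the right-hand side.
Back-substitution yields (c₁, c₂, c₃) = (3, 3, 2).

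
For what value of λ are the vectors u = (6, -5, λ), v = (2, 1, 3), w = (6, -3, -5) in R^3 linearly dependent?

Dependence holds iff the 3×3 matrix [u v w] is singular.
The determinant works out to -12*λ - 116.
Setting this to zero gives λ = -29/3.

λ = -29/3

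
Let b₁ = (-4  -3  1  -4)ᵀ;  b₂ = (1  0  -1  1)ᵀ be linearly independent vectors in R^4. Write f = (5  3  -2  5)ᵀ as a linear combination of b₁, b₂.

Since b₁, b₂ are independent, the coefficients expressing f are uniquely determined by a linear system.
Back-substitution yields (α₁, α₂) = (-1, 1).

f = -b₁ + b₂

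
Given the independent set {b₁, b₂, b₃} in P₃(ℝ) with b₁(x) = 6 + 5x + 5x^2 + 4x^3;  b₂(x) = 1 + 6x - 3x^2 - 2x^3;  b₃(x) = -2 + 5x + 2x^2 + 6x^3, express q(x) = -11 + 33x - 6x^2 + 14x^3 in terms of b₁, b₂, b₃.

q = -b₁ + 3b₂ + 4b₃

Identify each element with its coordinate vector in ℝ⁴ via {1, x, …, x^3}.
Write q = a₁b₁ + … + a₃b₃ and equate components.
The system has the unique solution (a₁, a₂, a₃) = (-1, 3, 4).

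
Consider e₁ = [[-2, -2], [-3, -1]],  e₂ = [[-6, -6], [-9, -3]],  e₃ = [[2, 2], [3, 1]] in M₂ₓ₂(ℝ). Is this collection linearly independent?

Take coordinates with respect to the standard basis {E₁₁, E₁₂, E₂₁, E₂₂}.
Place the vectors as rows of a 3×4 matrix and reduce to echelon form.
The reduction yields 1 nonzero row, so the rank is 1.
Since rank 1 < 3, the set is linearly dependent.
Indeed 3e₁ - e₂ = 0.

linearly dependent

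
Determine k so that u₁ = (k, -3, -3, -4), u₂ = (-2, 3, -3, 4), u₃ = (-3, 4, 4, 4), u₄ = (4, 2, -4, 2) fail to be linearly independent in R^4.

The vectors are dependent exactly when the determinant of the matrix with rows u₁, u₂, u₃, u₄ vanishes.
The determinant works out to 180 - 24*k.
This vanishes exactly when k = 15/2.

k = 15/2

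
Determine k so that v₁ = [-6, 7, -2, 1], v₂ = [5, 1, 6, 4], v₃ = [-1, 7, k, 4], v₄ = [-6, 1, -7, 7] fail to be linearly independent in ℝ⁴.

Place the vectors as rows of a 4×4 matrix; dependence ⇔ determinant zero.
Cofactor expansion gives det = 1428 - 420*k.
Solving 1428 - 420*k = 0 yields k = 17/5.

k = 17/5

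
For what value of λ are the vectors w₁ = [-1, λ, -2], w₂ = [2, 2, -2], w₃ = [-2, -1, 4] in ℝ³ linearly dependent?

The vectors are dependent exactly when the determinant of the matrix with rows w₁, w₂, w₃ vanishes.
The determinant works out to -4*λ - 10.
Setting this to zero gives λ = -5/2.

λ = -5/2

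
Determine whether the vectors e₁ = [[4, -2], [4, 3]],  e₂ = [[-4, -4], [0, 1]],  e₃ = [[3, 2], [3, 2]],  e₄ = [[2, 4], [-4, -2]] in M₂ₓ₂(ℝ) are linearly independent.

Take coordinates with respect to the standard basis {E₁₁, E₁₂, E₂₁, E₂₂}.
Form the 4×4 matrix with these as columns; its determinant is -124.
A nonzero determinant means the columns are linearly independent.

linearly independent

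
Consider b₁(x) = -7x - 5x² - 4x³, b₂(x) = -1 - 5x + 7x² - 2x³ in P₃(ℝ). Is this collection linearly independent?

Take coordinates with respect to the standard basis {1, x, …, x³}.
Row-reduce the matrix whose columns are b₁, b₂.
The reduction yields 2 nonzero rows, so the rank is 2.
Since rank = 2 (the number of vectors), the set is linearly independent.

linearly independent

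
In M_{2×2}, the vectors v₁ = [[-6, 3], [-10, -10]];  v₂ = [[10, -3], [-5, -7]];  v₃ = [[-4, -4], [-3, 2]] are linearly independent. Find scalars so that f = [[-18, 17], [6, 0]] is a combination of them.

f = v₁ - 2v₂ - 2v₃

Identify each element with its coordinate vector in ℝ⁴ via {E₁₁, E₁₂, E₂₁, E₂₂}.
Set up the augmented matrix [v₁ | v₂ | v₃ | f] and row-reduce.
The system has the unique solution (a₁, a₂, a₃) = (1, -2, -2).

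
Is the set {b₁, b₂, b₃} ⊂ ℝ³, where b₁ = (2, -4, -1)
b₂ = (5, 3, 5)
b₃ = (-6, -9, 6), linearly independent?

linearly independent

Form the 3×3 matrix with these as columns; its determinant is 393.
A nonzero determinant means the columns are linearly independent.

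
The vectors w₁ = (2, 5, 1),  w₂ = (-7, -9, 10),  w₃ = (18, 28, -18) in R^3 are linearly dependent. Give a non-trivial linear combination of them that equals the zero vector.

2w₁ - 2w₂ - w₃ = 0

Solve the homogeneous system with w₁, w₂, w₃ as columns by row-reducing the coefficient matrix.
The free variable yields coefficients (2, -2, -1) (any nonzero multiple also works).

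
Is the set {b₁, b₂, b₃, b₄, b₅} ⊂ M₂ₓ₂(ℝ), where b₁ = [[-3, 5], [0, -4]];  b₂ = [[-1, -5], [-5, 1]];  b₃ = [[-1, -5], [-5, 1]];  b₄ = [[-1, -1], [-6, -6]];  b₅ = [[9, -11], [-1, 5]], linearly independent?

Write each element as a coordinate vector in ℝ⁴ using {E₁₁, E₁₂, E₂₁, E₂₂}.
There are 5 vectors in a 4-dimensional space, so they cannot be linearly independent.

linearly dependent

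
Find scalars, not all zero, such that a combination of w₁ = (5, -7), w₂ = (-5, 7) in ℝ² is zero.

Write the vectors as columns of a matrix and find a nonzero vector in its null space.
One solution (up to scaling) is (1, 1).

w₁ + w₂ = 0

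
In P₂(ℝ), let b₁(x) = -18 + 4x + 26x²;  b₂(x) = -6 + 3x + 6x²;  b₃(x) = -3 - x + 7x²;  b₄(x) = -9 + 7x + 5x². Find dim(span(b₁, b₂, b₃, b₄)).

dim = 2

Use coordinates relative to {1, x, x²}.
Apply Gaussian elimination to the matrix whose rows are b₁, b₂, b₃, b₄.
Exactly 2 pivots survive; hence the rank is 2.
(With 4 elements in a 3-dimensional space the rank is at most 3.)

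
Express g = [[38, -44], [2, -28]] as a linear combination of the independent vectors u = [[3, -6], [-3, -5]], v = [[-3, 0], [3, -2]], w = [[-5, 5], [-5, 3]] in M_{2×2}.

g = 4u - 2v - 4w

Identify each element with its coordinate vector in ℝ⁴ via {E₁₁, E₁₂, E₂₁, E₂₂}.
Solve the system with u, v, w as columns and g as the right-hand side.
Back-substitution yields (α₁, α₂, α₃) = (4, -2, -4).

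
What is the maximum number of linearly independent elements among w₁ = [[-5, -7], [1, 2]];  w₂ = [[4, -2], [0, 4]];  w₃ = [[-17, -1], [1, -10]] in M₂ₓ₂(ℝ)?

Pass to coordinate vectors with respect to the basis {E₁₁, E₁₂, E₂₁, E₂₂}.
Form the matrix with w₁, w₂, w₃ as columns and reduce.
Exactly 2 pivots survive; hence the rank is 2.

2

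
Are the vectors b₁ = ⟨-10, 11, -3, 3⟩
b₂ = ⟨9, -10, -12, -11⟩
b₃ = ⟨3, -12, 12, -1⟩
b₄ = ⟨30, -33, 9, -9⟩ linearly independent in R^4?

linearly dependent

One vector is a scalar multiple of another, so the set is dependent.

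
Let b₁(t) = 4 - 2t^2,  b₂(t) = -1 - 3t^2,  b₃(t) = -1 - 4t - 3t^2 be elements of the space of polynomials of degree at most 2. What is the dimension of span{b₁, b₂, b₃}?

3

Pass to coordinate vectors with respect to the basis {1, t, t^2}.
Apply Gaussian elimination to the matrix whose rows are b₁, b₂, b₃.
Exactly 3 pivots survive; hence the rank is 3.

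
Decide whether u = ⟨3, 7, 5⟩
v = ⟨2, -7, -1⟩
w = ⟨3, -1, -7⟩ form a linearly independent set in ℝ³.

linearly independent

Form the 3×3 matrix with these as columns; its determinant is 316.
A nonzero determinant means the columns are linearly independent.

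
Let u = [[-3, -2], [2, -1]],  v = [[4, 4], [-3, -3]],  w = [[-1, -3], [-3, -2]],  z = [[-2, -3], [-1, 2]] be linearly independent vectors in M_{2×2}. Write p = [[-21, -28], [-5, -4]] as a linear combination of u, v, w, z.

Identify each element with its coordinate vector in ℝ⁴ via {E₁₁, E₁₂, E₂₁, E₂₂}.
Since u, v, w, z are independent, the coefficients expressing p are uniquely determined by a linear system.
Back-substitution yields (a₁, …, a₄) = (3, -1, 4, 2).

p = 3u - v + 4w + 2z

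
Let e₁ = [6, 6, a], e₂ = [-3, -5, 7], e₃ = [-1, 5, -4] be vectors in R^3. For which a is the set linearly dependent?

The vectors are dependent exactly when the determinant of the matrix with rows e₁, e₂, e₃ vanishes.
Cofactor expansion gives det = -20*a - 204.
Setting this to zero gives a = -51/5.

a = -51/5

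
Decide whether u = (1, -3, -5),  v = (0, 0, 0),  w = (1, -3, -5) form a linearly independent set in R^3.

linearly dependent

One of the vectors is the zero vector, so the set is linearly dependent.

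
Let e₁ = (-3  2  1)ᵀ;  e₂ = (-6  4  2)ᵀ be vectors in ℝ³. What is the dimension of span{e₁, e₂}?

dim = 1

Row-reduce the 2×3 matrix with these as rows.
There is 1 pivot column, so rank = 1.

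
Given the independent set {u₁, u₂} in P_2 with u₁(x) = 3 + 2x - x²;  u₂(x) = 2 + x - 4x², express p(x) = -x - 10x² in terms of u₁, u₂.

p = -2u₁ + 3u₂

Take coordinate vectors relative to {1, x, x²}.
Write p = α₁u₁ + α₂u₂ and equate components.
Back-substitution yields (α₁, α₂) = (-2, 3).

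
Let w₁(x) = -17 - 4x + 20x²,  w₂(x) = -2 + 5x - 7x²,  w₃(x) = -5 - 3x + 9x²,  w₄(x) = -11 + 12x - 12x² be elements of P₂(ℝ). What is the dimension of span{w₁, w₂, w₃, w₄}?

2

Represent each element by its coordinate vector in ℝ³.
Form the matrix with w₁, w₂, w₃, w₄ as columns and reduce.
Exactly 2 pivots survive; hence the rank is 2.
(With 4 elements in a 3-dimensional space the rank is at most 3.)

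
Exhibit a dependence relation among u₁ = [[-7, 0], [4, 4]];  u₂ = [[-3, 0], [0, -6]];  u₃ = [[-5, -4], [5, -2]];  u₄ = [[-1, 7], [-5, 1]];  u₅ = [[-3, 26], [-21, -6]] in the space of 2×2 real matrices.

u₁ + 3u₂ - 3u₃ + 2u₄ - u₅ = 0

Take coordinates with respect to {E₁₁, E₁₂, E₂₁, E₂₂}.
Write the vectors as columns of a matrix and find a nonzero vector in its null space.
The free variable yields coefficients (1, 3, -3, 2, -1) (any nonzero multiple also works).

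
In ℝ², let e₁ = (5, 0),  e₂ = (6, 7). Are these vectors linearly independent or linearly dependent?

Form the 2×2 matrix with these as columns; its determinant is 35.
A nonzero determinant means the columns are linearly independent.

linearly independent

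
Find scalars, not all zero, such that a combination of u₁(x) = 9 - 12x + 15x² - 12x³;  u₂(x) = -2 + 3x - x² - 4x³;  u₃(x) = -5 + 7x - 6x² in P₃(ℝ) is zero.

Write each element as a vector in ℝ⁴ using {1, x, …, x³}.
Solve the homogeneous system with u₁, u₂, u₃ as columns by row-reducing the coefficient matrix.
The free variable yields coefficients (1, -3, 3) (any nonzero multiple also works).

u₁ - 3u₂ + 3u₃ = 0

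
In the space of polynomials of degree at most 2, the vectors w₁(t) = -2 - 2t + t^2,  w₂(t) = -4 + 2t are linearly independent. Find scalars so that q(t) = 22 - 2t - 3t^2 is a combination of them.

Identify each element with its coordinate vector in ℝ³ via {1, t, t^2}.
Solve the system with w₁, w₂ as columns and q as the right-hand side.
Row-reducing the augmented matrix gives the unique coefficients (α₁, α₂) = (-3, -4).

q = -3w₁ - 4w₂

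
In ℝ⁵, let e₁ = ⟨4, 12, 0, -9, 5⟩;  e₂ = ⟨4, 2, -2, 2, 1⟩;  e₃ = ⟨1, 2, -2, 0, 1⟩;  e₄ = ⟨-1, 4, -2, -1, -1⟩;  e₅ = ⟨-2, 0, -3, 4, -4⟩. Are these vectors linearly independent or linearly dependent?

linearly dependent

The matrix [e₁|e₂|e₃|e₄|e₅] has determinant 0.
A zero determinant means the columns are linearly dependent.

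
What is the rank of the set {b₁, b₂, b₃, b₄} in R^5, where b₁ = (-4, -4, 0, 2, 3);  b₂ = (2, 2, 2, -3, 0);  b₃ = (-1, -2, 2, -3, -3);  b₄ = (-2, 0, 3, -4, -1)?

4

Put the 5×4 matrix [b₁|b₂|b₃|b₄] into echelon form.
Reduction leaves 4 leading entries, giving rank 4.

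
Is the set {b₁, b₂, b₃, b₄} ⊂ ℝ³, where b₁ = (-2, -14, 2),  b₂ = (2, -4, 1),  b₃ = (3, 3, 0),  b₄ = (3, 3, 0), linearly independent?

linearly dependent

There are 4 vectors in a 3-dimensional space, so they cannot be linearly independent.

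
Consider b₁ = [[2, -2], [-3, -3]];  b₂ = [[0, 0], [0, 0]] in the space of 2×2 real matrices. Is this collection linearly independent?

linearly dependent

Take coordinates with respect to the standard basis {E₁₁, E₁₂, E₂₁, E₂₂}.
One of the vectors is the zero vector, so the set is linearly dependent.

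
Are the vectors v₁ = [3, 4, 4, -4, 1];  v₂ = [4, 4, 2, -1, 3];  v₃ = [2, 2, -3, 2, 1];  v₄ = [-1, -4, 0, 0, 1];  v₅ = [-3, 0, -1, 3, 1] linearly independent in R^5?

Form the 5×5 matrix with these as columns; its determinant is -264.
A nonzero determinant means the columns are linearly independent.

linearly independent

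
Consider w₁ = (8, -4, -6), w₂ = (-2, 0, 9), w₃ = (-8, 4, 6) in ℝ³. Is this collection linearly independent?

linearly dependent

Form the 3×3 matrix with these as columns; its determinant is 0.
A zero determinant means the columns are linearly dependent.
Indeed w₁ + w₃ = 0.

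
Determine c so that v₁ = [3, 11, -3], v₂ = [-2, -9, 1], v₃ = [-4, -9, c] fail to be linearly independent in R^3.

The vectors are dependent exactly when the determinant of the matrix with rows v₁, v₂, v₃ vanishes.
The determinant works out to 37 - 5*c.
This vanishes exactly when c = 37/5.

c = 37/5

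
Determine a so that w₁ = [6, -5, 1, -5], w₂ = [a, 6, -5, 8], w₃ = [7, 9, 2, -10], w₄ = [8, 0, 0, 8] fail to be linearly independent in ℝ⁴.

The set is linearly dependent precisely when det[w₁; w₂; w₃; w₄] = 0.
The determinant works out to 152*a + 6384.
This vanishes exactly when a = -42.

a = -42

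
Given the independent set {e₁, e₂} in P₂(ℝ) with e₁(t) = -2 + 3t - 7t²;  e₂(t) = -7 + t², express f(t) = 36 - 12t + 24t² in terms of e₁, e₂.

Identify each element with its coordinate vector in ℝ³ via {1, t, t²}.
Since e₁, e₂ are independent, the coefficients expressing f are uniquely determined by a linear system.
Row-reducing the augmented matrix gives the unique coefficients (a₁, a₂) = (-4, -4).

f = -4e₁ - 4e₂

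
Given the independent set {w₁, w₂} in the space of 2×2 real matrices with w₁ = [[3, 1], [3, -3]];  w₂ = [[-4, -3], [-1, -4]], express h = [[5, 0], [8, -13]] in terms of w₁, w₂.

h = 3w₁ + w₂

Identify each element with its coordinate vector in ℝ⁴ via {E₁₁, E₁₂, E₂₁, E₂₂}.
Write h = a₁w₁ + a₂w₂ and equate components.
Back-substitution yields (a₁, a₂) = (3, 1).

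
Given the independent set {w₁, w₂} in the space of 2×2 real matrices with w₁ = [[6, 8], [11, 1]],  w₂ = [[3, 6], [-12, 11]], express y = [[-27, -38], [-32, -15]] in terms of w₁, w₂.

y = -4w₁ - w₂

Take coordinate vectors relative to {E₁₁, E₁₂, E₂₁, E₂₂}.
Solve the system with w₁, w₂ as columns and y as the right-hand side.
Back-substitution yields (a₁, a₂) = (-4, -1).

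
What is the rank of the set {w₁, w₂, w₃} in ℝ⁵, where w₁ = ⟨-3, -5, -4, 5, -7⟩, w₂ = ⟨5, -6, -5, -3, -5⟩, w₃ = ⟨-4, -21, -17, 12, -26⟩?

Apply Gaussian elimination to the matrix whose rows are w₁, w₂, w₃.
Reduction leaves 2 leading entries, giving rank 2.

2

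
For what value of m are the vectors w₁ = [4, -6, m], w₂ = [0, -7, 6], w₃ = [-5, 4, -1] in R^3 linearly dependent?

The set is linearly dependent precisely when det[w₁; w₂; w₃] = 0.
Expanding, det = 112 - 35*m.
This vanishes exactly when m = 16/5.

m = 16/5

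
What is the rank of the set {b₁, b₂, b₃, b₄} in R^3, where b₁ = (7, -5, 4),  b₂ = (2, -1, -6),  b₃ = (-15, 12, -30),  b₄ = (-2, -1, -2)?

3

Put the 3×4 matrix [b₁|b₂|b₃|b₄] into echelon form.
Reduction leaves 3 leading entries, giving rank 3.
(With 4 elements in a 3-dimensional space the rank is at most 3.)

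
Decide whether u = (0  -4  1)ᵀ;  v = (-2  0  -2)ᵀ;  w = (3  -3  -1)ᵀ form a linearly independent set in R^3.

Row-reduce the matrix whose columns are u, v, w.
The reduction yields 3 nonzero rows, so the rank is 3.
Since rank = 3 (the number of vectors), the set is linearly independent.

linearly independent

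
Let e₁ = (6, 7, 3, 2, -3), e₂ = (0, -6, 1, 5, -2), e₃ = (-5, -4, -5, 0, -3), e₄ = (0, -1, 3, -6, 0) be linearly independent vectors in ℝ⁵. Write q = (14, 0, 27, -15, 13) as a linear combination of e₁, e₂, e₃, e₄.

Write q = α₁e₁ + … + α₄e₄ and equate components.
Row-reducing the augmented matrix gives the unique coefficients (α₁, …, α₄) = (-1, 1, -4, 3).

q = -e₁ + e₂ - 4e₃ + 3e₄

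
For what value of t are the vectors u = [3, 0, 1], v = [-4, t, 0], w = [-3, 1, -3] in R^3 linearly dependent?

The vectors are dependent exactly when the determinant of the matrix with rows u, v, w vanishes.
Expanding, det = -6*t - 4.
Solving -6*t - 4 = 0 yields t = -2/3.

t = -2/3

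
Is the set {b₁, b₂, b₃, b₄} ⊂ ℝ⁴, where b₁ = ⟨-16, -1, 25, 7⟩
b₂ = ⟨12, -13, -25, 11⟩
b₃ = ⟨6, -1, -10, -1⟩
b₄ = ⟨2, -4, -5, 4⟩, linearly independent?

linearly dependent

The matrix [b₁|b₂|b₃|b₄] has determinant 0.
A zero determinant means the columns are linearly dependent.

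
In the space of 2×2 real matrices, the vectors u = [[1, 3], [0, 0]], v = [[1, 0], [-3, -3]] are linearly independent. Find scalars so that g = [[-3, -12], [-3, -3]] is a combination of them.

Take coordinate vectors relative to {E₁₁, E₁₂, E₂₁, E₂₂}.
Write g = c₁u + c₂v and equate components.
Back-substitution yields (c₁, c₂) = (-4, 1).

g = -4u + v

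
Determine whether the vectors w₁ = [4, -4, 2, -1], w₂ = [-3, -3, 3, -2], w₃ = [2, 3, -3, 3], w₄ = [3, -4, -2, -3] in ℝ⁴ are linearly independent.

linearly independent

Place the vectors as rows of a 4×4 matrix and reduce to echelon form.
The reduction yields 4 nonzero rows, so the rank is 4.
Since rank = 4 (the number of vectors), the set is linearly independent.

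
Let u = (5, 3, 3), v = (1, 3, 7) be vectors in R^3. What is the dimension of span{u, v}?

2

Put the 3×2 matrix [u|v] into echelon form.
There are 2 pivot columns, so rank = 2.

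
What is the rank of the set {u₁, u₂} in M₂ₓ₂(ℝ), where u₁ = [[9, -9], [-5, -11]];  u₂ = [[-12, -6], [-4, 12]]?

Pass to coordinate vectors with respect to the basis {E₁₁, E₁₂, E₂₁, E₂₂}.
Form the matrix with u₁, u₂ as columns and reduce.
The echelon form has 2 nonzero rows, so the rank is 2.

2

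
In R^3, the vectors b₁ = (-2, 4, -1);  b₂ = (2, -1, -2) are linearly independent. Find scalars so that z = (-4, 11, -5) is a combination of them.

z = 3b₁ + b₂

Solve the system with b₁, b₂ as columns and z as the right-hand side.
Row-reducing the augmented matrix gives the unique coefficients (c₁, c₂) = (3, 1).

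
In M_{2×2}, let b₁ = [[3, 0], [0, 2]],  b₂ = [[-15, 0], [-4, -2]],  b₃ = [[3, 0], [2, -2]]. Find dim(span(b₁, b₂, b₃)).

2

Use coordinates relative to {E₁₁, E₁₂, E₂₁, E₂₂}.
Row-reduce the 3×4 matrix with these as rows.
The echelon form has 2 nonzero rows, so the rank is 2.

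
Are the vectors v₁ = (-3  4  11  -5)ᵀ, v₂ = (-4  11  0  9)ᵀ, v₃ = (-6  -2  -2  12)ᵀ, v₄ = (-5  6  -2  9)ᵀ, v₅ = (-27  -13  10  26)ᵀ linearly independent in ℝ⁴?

There are 5 vectors in a 4-dimensional space, so they cannot be linearly independent.

linearly dependent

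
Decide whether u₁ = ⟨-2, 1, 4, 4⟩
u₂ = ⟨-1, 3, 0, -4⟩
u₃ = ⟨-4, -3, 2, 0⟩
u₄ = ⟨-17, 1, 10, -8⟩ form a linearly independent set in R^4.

Place the vectors as rows of a 4×4 matrix and reduce to echelon form.
The reduction yields 3 nonzero rows, so the rank is 3.
Since rank 3 < 4, the set is linearly dependent.

linearly dependent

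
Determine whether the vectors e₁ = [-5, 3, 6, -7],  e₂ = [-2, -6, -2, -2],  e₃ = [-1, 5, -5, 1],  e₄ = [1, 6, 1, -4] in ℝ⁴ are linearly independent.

linearly independent

Place the vectors as rows of a 4×4 matrix and reduce to echelon form.
The reduction yields 4 nonzero rows, so the rank is 4.
Since rank = 4 (the number of vectors), the set is linearly independent.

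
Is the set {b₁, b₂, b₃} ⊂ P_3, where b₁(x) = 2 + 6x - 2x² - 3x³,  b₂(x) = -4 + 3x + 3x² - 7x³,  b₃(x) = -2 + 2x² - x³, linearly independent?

Write each element as a coordinate vector in ℝ⁴ using {1, x, …, x³}.
Place the vectors as rows of a 3×4 matrix and reduce to echelon form.
The reduction yields 3 nonzero rows, so the rank is 3.
Since rank = 3 (the number of vectors), the set is linearly independent.

linearly independent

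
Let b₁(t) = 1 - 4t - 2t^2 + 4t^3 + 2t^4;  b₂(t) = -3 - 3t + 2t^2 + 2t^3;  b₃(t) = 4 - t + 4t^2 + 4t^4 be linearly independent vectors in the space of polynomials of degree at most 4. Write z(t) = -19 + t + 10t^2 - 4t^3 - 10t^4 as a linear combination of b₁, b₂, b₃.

z = -3b₁ + 4b₂ - b₃

Work in coordinates with respect to the standard basis {1, t, …, t^4}.
Write z = a₁b₁ + … + a₃b₃ and equate components.
Back-substitution yields (a₁, a₂, a₃) = (-3, 4, -1).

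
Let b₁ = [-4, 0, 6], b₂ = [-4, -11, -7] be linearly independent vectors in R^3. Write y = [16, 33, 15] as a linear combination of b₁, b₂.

Set up the augmented matrix [b₁ | b₂ | y] and row-reduce.
Row-reducing the augmented matrix gives the unique coefficients (α₁, α₂) = (-1, -3).

y = -b₁ - 3b₂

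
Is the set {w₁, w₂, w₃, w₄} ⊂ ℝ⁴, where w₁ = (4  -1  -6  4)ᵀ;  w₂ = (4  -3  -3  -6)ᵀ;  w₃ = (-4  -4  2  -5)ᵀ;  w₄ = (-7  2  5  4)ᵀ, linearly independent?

linearly independent

Form the 4×4 matrix with these as columns; its determinant is -87.
A nonzero determinant means the columns are linearly independent.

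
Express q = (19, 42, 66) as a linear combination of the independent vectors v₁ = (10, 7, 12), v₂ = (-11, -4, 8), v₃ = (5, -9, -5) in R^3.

q = 4v₁ + v₂ - 2v₃

Write q = c₁v₁ + … + c₃v₃ and equate components.
Back-substitution yields (c₁, c₂, c₃) = (4, 1, -2).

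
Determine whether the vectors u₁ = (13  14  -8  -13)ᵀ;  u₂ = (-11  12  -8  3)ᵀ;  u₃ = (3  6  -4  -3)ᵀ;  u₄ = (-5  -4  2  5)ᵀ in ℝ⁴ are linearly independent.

linearly dependent

Row-reduce the matrix whose columns are u₁, u₂, u₃, u₄.
The reduction yields 3 nonzero rows, so the rank is 3.
Since rank 3 < 4, the set is linearly dependent.
Indeed u₁ - u₃ + 2u₄ = 0.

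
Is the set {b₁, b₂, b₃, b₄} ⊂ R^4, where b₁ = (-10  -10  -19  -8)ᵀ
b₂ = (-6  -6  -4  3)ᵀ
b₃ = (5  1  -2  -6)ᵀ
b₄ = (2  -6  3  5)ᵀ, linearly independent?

Place the vectors as rows of a 4×4 matrix and reduce to echelon form.
The reduction yields 3 nonzero rows, so the rank is 3.
Since rank 3 < 4, the set is linearly dependent.

linearly dependent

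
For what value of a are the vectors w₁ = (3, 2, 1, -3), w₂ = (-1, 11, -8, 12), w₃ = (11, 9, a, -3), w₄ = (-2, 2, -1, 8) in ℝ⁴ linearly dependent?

a = 27/4

Place the vectors as rows of a 4×4 matrix; dependence ⇔ determinant zero.
Cofactor expansion gives det = 100*a - 675.
Solving 100*a - 675 = 0 yields a = 27/4.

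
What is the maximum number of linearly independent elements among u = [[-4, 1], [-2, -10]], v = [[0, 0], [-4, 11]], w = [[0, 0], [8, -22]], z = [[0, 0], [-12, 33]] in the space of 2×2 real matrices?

Pass to coordinate vectors with respect to the basis {E₁₁, E₁₂, E₂₁, E₂₂}.
Apply Gaussian elimination to the matrix whose rows are u, v, w, z.
The echelon form has 2 nonzero rows, so the rank is 2.

2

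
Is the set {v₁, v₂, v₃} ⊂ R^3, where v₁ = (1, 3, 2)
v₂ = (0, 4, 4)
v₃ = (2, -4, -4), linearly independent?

The matrix [v₁|v₂|v₃] has determinant 8.
A nonzero determinant means the columns are linearly independent.

linearly independent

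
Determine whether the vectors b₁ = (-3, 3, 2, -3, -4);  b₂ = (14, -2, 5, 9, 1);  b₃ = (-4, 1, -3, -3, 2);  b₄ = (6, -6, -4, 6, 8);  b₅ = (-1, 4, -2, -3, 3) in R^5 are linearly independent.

linearly dependent

One vector is a scalar multiple of another, so the set is dependent.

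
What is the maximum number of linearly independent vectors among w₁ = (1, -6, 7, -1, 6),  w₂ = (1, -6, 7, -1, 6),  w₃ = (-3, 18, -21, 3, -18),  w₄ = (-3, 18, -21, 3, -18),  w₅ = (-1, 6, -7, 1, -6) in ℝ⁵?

1

Form the matrix with w₁, w₂, w₃, w₄, w₅ as columns and reduce.
The echelon form has 1 nonzero row, so the rank is 1.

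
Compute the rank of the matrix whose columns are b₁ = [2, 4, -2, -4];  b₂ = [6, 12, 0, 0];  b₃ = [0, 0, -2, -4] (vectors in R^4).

Put the 4×3 matrix [b₁|b₂|b₃] into echelon form.
Exactly 2 pivots survive; hence the rank is 2.

2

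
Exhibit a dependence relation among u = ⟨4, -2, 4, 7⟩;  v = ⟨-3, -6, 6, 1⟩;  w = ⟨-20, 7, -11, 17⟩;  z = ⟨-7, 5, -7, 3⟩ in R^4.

u + v - w + 3z = 0

Set up α₁u + … + α₄z = 0 and solve the homogeneous system.
One solution (up to scaling) is (1, 1, -1, 3).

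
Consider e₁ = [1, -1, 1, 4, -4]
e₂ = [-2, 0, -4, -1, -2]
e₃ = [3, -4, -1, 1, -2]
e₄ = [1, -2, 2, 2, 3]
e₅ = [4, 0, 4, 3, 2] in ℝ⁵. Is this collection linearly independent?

The matrix [e₁|e₂|e₃|e₄|e₅] has determinant -682.
A nonzero determinant means the columns are linearly independent.

linearly independent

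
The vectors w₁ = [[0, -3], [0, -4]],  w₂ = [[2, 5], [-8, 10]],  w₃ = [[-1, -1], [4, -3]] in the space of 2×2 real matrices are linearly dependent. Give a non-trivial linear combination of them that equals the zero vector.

w₁ + w₂ + 2w₃ = 0

Write each element as a vector in ℝ⁴ using {E₁₁, E₁₂, E₂₁, E₂₂}.
Row-reduce the matrix with w₁, w₂, w₃ as columns; the null space gives the coefficients.
The free variable yields coefficients (1, 1, 2) (any nonzero multiple also works).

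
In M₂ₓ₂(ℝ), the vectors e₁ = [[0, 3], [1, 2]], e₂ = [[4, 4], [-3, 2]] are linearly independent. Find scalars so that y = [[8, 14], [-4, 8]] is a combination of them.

y = 2e₁ + 2e₂

Work in coordinates with respect to the standard basis {E₁₁, E₁₂, E₂₁, E₂₂}.
Since e₁, e₂ are independent, the coefficients expressing y are uniquely determined by a linear system.
The system has the unique solution (a₁, a₂) = (2, 2).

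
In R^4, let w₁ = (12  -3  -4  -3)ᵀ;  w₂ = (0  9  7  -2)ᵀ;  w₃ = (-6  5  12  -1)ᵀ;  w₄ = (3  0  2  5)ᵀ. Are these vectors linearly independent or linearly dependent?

linearly independent

Row-reduce the matrix whose columns are w₁, w₂, w₃, w₄.
The reduction yields 4 nonzero rows, so the rank is 4.
Since rank = 4 (the number of vectors), the set is linearly independent.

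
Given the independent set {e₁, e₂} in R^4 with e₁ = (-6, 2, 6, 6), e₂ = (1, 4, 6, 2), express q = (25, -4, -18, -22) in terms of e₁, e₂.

Write q = α₁e₁ + α₂e₂ and equate components.
Row-reducing the augmented matrix gives the unique coefficients (α₁, α₂) = (-4, 1).

q = -4e₁ + e₂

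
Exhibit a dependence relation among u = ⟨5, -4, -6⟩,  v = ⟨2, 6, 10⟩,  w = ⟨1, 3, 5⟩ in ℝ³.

v - 2w = 0

Solve the homogeneous system with u, v, w as columns by row-reducing the coefficient matrix.
A generator of the null space is (0, 1, -2).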